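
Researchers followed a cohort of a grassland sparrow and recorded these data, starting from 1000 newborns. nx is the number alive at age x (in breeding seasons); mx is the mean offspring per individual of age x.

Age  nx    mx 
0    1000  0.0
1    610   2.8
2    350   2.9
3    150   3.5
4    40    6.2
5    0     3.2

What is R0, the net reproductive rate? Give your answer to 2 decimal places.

3.50

lx = nx/n0 = nx/1000: 1, 0.61, 0.35, 0.15, 0.04, 0
lx·mx by age: 0, 1.708, 1.015, 0.525, 0.248, 0
R0 = Σ lx·mx = 3.496 → 3.50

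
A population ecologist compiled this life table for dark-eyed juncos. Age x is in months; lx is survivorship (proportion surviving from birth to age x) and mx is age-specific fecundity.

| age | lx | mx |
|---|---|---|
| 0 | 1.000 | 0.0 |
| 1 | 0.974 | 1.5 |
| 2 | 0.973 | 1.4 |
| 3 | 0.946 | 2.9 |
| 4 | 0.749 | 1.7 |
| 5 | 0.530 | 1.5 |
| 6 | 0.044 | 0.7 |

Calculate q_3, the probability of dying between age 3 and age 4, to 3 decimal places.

0.208

q_3 = (l_3 − l_4) / l_3 = (0.946 − 0.749) / 0.946
     = 0.197 / 0.946 = 0.208245… → 0.208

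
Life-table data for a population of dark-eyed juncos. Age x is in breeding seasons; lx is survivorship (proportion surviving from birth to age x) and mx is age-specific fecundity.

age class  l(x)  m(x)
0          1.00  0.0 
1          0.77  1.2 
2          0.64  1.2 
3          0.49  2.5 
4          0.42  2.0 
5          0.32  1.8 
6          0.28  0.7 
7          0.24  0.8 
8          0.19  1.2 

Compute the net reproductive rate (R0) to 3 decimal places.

4.949

lx·mx by age: 0, 0.924, 0.768, 1.225, 0.84, 0.576, 0.196, 0.192, 0.228
R0 = Σ lx·mx = 4.949 → 4.949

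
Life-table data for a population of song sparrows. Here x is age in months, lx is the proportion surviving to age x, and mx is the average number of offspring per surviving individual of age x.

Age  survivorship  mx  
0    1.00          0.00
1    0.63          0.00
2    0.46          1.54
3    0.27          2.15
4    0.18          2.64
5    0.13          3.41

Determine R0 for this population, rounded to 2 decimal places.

2.21

lx·mx by age: 0, 0, 0.7084, 0.5805, 0.4752, 0.4433
R0 = Σ lx·mx = 2.2074 → 2.21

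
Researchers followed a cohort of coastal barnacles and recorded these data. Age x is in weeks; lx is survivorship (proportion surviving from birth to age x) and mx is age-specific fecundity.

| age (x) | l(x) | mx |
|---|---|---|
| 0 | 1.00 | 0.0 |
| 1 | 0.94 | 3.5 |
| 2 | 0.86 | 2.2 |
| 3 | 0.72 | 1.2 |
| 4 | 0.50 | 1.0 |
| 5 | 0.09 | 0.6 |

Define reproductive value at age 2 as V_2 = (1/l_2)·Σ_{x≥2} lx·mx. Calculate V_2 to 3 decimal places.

lx·mx for x ≥ 2: 1.892, 0.864, 0.5, 0.054 → sum = 3.31
V_2 = 3.31 / l_2 = 3.31 / 0.86 = 3.848837… → 3.849

3.849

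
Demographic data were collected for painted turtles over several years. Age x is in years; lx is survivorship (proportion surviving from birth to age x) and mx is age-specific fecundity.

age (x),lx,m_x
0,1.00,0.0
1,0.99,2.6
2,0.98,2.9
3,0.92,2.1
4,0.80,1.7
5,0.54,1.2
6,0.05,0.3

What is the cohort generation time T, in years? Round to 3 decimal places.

2.436

lx·mx: 0, 2.574, 2.842, 1.932, 1.36, 0.648, 0.015 → R0 = 9.371
x·lx·mx: 0, 2.574, 5.684, 5.796, 5.44, 3.24, 0.09 → Σ = 22.824
T = 22.824 / 9.371 = 2.435599… → 2.436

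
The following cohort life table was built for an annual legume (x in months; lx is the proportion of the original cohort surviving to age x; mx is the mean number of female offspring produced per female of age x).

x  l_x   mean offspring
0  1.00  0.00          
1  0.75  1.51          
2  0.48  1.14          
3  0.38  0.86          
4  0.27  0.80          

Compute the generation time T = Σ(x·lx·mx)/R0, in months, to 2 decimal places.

1.83

lx·mx: 0, 1.1325, 0.5472, 0.3268, 0.216 → R0 = 2.2225
x·lx·mx: 0, 1.1325, 1.0944, 0.9804, 0.864 → Σ = 4.0713
T = 4.0713 / 2.2225 = 1.831856… → 1.83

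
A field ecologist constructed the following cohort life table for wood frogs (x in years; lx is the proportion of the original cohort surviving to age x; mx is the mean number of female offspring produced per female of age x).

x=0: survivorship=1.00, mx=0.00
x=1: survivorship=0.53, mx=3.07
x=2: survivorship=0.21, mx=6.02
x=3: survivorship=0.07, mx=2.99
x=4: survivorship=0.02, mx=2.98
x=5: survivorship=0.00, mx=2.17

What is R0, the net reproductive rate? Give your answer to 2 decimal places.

3.16

lx·mx by age: 0, 1.6271, 1.2642, 0.2093, 0.0596, 0
R0 = Σ lx·mx = 3.1602 → 3.16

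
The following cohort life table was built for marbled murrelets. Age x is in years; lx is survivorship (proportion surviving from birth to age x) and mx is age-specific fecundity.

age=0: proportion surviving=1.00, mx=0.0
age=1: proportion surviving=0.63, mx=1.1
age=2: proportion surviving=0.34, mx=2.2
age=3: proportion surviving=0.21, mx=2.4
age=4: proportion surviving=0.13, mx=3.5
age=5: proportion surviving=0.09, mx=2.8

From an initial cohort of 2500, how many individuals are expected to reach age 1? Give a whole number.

1575

Expected survivors = N0 · l_1 = 2500 × 0.63 = 1575 → 1575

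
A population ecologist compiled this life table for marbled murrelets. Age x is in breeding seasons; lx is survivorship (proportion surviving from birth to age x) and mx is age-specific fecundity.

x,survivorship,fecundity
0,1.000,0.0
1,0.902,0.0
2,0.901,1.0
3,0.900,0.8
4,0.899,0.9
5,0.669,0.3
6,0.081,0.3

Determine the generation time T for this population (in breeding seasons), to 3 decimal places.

3.144

lx·mx: 0, 0, 0.901, 0.72, 0.8091, 0.2007, 0.0243 → R0 = 2.6551
x·lx·mx: 0, 0, 1.802, 2.16, 3.2364, 1.0035, 0.1458 → Σ = 8.3477
T = 8.3477 / 2.6551 = 3.144025… → 3.144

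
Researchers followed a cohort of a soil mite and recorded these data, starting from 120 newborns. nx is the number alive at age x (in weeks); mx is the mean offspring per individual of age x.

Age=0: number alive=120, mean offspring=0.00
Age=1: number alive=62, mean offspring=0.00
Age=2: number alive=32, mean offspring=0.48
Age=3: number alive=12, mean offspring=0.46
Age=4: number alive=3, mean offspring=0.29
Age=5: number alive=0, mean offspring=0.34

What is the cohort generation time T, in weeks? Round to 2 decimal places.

2.33

lx = nx/n0 = nx/120: 1, 0.51667…, 0.26667…, 0.1, 0.025, 0
lx·mx: 0, 0, 0.128…, 0.046, 0.00725, 0 → R0 = 0.18125…
x·lx·mx: 0, 0, 0.256…, 0.138, 0.029, 0 → Σ = 0.423…
T = 0.423… / 0.18125… = 2.333793… → 2.33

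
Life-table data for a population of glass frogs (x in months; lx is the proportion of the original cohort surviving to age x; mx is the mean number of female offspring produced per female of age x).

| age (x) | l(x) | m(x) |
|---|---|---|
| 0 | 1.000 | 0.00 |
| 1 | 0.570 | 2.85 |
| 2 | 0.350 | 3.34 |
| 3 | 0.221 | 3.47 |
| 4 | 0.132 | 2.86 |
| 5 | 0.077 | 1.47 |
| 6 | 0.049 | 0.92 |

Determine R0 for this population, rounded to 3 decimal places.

4.096

lx·mx by age: 0, 1.6245, 1.169, 0.76687, 0.37752, 0.11319, 0.04508
R0 = Σ lx·mx = 4.09616 → 4.096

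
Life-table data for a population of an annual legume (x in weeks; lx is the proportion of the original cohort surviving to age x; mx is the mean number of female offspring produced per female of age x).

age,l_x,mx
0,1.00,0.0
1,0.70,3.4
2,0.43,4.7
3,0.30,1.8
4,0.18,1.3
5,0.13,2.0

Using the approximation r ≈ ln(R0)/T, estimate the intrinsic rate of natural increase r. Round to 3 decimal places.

R0 = Σ lx·mx = 0 + 2.38 + 2.021 + 0.54 + 0.234 + 0.26 = 5.435
Σ x·lx·mx = 10.278; T = 10.278/5.435 = 1.89108…
r ≈ ln(R0)/T = ln(5.435)/1.89108… = 0.89518… → 0.895

0.895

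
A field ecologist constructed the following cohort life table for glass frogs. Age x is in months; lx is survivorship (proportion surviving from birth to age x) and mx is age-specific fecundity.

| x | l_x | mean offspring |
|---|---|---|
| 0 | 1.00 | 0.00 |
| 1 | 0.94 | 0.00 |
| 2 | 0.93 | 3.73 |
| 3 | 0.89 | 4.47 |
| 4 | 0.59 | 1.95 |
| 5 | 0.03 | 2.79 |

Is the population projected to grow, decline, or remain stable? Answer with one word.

R0 = Σ lx·mx = 0 + 0 + 3.4689 + 3.9783 + 1.1505 + 0.0837 = 8.6814
R0 > 1, so the population is growing.

growing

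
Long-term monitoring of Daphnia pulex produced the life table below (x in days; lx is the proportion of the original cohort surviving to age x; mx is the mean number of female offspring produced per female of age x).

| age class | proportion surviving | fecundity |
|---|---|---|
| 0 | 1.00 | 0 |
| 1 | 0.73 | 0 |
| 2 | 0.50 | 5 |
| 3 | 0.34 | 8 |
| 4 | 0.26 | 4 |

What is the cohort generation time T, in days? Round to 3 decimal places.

lx·mx: 0, 0, 2.5, 2.72, 1.04 → R0 = 6.26
x·lx·mx: 0, 0, 5, 8.16, 4.16 → Σ = 17.32
T = 17.32 / 6.26 = 2.766773… → 2.767

2.767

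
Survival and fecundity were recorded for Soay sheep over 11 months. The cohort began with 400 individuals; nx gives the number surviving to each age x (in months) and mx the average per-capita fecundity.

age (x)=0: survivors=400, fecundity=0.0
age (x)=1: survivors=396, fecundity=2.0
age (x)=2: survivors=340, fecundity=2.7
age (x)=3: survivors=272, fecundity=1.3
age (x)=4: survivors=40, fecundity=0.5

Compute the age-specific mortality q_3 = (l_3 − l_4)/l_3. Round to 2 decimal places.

0.85

lx = nx/n0 = nx/400: 1, 0.99, 0.85, 0.68, 0.1
q_3 = (l_3 − l_4) / l_3 = (0.68 − 0.1) / 0.68
     = 0.58 / 0.68 = 0.852941… → 0.85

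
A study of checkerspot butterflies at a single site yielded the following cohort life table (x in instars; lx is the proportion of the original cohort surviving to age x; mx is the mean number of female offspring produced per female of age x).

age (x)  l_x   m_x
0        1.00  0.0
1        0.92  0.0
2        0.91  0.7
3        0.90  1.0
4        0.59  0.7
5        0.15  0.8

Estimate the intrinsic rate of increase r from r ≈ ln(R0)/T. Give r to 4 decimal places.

R0 = Σ lx·mx = 0 + 0 + 0.637 + 0.9 + 0.413 + 0.12 = 2.07
Σ x·lx·mx = 6.226; T = 6.226/2.07 = 3.00773…
r ≈ ln(R0)/T = ln(2.07)/3.00773… = 0.241893… → 0.2419

0.2419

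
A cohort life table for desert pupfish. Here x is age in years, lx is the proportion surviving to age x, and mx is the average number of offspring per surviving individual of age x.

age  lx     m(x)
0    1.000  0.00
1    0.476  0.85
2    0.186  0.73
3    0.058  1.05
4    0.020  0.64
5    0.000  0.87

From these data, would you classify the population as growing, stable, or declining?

R0 = Σ lx·mx = 0 + 0.4046 + 0.13578 + 0.0609 + 0.0128 + 0 = 0.61408
R0 < 1, so the population is declining.

declining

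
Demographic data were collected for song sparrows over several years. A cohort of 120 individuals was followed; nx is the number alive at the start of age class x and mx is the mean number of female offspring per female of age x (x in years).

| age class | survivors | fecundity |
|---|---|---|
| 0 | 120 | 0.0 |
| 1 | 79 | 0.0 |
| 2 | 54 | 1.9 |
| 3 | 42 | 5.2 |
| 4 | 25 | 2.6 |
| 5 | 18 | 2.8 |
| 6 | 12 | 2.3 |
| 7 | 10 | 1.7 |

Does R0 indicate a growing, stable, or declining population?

lx = nx/n0 = nx/120: 1, 0.65833…, 0.45, 0.35, 0.20833…, 0.15, 0.1, 0.08333…
R0 = Σ lx·mx = 0 + 0 + 0.855 + 1.82 + 0.541667… + 0.42 + 0.23 + 0.141667… = 4.008333…
R0 > 1, so the population is growing.

growing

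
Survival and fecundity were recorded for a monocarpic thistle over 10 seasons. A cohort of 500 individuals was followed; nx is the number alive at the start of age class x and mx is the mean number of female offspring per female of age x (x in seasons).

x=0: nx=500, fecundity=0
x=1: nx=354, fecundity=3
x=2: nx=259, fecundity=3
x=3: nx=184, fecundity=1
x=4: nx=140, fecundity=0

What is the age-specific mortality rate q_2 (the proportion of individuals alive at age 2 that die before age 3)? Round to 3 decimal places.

0.290

lx = nx/n0 = nx/500: 1, 0.708, 0.518, 0.368, 0.28
q_2 = (l_2 − l_3) / l_2 = (0.518 − 0.368) / 0.518
     = 0.15 / 0.518 = 0.289575… → 0.290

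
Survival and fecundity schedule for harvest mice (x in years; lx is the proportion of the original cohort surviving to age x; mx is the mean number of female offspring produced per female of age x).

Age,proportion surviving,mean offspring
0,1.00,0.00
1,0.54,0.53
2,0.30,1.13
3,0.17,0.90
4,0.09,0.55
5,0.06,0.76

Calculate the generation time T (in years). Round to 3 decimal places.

lx·mx: 0, 0.2862, 0.339, 0.153, 0.0495, 0.0456 → R0 = 0.8733
x·lx·mx: 0, 0.2862, 0.678, 0.459, 0.198, 0.228 → Σ = 1.8492
T = 1.8492 / 0.8733 = 2.117485… → 2.117

2.117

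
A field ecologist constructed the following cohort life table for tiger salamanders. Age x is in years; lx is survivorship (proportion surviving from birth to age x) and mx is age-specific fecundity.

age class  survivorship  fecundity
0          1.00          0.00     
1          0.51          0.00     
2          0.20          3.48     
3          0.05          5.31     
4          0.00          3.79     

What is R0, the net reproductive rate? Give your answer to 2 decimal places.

0.96

lx·mx by age: 0, 0, 0.696, 0.2655, 0
R0 = Σ lx·mx = 0.9615 → 0.96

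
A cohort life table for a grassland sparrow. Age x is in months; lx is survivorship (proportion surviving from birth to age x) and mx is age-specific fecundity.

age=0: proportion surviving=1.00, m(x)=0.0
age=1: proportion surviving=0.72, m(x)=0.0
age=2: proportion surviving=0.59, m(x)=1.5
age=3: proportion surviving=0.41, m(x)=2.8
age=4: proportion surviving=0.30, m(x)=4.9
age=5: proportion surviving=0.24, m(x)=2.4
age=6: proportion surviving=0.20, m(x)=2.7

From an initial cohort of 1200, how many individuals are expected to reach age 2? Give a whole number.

708

Expected survivors = N0 · l_2 = 1200 × 0.59 = 708 → 708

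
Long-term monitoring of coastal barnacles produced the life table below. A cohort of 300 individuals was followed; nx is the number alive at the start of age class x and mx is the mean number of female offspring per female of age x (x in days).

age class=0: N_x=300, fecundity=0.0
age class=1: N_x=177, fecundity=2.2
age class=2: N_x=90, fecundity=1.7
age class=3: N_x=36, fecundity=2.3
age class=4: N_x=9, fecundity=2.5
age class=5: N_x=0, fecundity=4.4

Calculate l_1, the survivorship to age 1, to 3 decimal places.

0.590

l_1 = n_1/n_0 = 177/300 = 0.59 → 0.590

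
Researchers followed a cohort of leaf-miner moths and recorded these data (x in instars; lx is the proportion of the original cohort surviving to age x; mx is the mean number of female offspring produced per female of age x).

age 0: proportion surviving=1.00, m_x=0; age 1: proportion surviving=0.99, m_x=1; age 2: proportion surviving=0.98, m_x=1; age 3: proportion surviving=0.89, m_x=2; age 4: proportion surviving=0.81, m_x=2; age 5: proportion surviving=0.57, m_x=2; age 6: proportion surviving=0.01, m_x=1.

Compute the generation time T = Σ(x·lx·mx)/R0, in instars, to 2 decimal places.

lx·mx: 0, 0.99, 0.98, 1.78, 1.62, 1.14, 0.01 → R0 = 6.52
x·lx·mx: 0, 0.99, 1.96, 5.34, 6.48, 5.7, 0.06 → Σ = 20.53
T = 20.53 / 6.52 = 3.148773… → 3.15

3.15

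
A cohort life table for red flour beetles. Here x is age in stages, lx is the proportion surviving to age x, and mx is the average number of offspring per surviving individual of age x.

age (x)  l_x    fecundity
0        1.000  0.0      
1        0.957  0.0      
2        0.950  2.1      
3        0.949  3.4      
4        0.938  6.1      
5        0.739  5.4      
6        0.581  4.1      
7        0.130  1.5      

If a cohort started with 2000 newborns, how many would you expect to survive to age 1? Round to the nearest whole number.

Expected survivors = N0 · l_1 = 2000 × 0.957 = 1914 → 1914

1914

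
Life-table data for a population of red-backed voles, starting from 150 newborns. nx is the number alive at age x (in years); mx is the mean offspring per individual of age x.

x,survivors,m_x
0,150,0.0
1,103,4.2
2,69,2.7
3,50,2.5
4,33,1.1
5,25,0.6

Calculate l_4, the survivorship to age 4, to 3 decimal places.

0.220

l_4 = n_4/n_0 = 33/150 = 0.22 → 0.220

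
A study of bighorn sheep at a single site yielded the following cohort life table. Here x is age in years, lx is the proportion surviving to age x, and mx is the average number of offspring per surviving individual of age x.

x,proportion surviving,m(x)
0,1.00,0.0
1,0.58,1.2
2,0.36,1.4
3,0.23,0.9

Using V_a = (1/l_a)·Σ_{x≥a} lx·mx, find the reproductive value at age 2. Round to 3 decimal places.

1.975

lx·mx for x ≥ 2: 0.504, 0.207 → sum = 0.711
V_2 = 0.711 / l_2 = 0.711 / 0.36 = 1.975 → 1.975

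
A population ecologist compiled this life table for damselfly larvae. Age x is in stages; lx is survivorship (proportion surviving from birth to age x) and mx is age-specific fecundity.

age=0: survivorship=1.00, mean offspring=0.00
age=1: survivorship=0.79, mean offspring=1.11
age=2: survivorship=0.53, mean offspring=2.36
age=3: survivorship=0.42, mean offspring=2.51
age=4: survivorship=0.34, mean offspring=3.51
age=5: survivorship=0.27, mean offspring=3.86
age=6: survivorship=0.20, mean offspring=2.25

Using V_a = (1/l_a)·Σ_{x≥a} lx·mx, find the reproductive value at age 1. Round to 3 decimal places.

7.427

lx·mx for x ≥ 1: 0.8769, 1.2508, 1.0542, 1.1934, 1.0422, 0.45 → sum = 5.8675
V_1 = 5.8675 / l_1 = 5.8675 / 0.79 = 7.427215… → 7.427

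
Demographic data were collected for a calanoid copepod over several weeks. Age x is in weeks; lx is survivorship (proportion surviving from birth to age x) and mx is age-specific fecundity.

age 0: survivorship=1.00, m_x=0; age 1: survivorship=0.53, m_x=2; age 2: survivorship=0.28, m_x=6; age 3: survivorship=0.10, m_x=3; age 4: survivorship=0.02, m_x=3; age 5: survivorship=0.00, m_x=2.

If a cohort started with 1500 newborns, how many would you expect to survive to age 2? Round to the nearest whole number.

420

Expected survivors = N0 · l_2 = 1500 × 0.28 = 420 → 420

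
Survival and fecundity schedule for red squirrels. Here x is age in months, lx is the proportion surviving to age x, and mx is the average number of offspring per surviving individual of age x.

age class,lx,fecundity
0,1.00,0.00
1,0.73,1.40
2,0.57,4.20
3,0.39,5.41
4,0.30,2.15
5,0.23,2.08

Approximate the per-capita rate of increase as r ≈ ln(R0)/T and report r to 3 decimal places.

R0 = Σ lx·mx = 0 + 1.022 + 2.394 + 2.1099 + 0.645 + 0.4784 = 6.6493
Σ x·lx·mx = 17.1117; T = 17.1117/6.6493 = 2.57346…
r ≈ ln(R0)/T = ln(6.6493)/2.57346… = 0.73617… → 0.736

0.736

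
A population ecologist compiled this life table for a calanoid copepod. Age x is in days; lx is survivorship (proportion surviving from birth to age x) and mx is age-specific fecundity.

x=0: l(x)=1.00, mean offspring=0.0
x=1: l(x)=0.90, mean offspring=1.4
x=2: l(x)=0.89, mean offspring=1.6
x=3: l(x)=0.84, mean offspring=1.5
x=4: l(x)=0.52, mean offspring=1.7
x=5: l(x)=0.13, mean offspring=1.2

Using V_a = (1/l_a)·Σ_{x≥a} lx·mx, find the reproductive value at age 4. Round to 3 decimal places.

2.000

lx·mx for x ≥ 4: 0.884, 0.156 → sum = 1.04
V_4 = 1.04 / l_4 = 1.04 / 0.52 = 2 → 2.000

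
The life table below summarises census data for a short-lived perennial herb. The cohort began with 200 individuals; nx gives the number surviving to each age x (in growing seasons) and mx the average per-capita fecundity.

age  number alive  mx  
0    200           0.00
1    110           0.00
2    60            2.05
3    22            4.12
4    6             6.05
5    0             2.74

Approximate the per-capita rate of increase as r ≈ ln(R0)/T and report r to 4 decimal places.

0.0840

lx = nx/n0 = nx/200: 1, 0.55, 0.3, 0.11, 0.03, 0
R0 = Σ lx·mx = 0 + 0 + 0.615 + 0.4532 + 0.1815 + 0 = 1.2497
Σ x·lx·mx = 3.3156; T = 3.3156/1.2497 = 2.65312…
r ≈ ln(R0)/T = ln(1.2497)/2.65312… = 0.084016… → 0.0840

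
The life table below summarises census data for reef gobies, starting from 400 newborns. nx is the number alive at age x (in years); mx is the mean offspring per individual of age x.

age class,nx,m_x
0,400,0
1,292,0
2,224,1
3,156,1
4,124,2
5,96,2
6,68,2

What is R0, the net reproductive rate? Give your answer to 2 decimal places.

2.39

lx = nx/n0 = nx/400: 1, 0.73, 0.56, 0.39, 0.31, 0.24, 0.17
lx·mx by age: 0, 0, 0.56, 0.39, 0.62, 0.48, 0.34
R0 = Σ lx·mx = 2.39 → 2.39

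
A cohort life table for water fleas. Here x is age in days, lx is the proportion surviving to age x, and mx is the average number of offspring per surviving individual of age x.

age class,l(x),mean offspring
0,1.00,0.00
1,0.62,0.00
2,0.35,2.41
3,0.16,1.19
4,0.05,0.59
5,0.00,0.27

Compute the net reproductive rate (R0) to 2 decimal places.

1.06

lx·mx by age: 0, 0, 0.8435, 0.1904, 0.0295, 0
R0 = Σ lx·mx = 1.0634 → 1.06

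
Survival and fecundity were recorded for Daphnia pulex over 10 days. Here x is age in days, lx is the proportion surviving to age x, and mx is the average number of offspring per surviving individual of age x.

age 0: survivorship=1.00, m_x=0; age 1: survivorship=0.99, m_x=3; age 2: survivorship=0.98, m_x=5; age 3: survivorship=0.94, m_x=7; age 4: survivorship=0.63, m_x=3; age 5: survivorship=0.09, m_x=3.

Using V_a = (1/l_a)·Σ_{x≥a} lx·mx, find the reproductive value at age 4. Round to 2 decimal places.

3.43

lx·mx for x ≥ 4: 1.89, 0.27 → sum = 2.16
V_4 = 2.16 / l_4 = 2.16 / 0.63 = 3.428571… → 3.43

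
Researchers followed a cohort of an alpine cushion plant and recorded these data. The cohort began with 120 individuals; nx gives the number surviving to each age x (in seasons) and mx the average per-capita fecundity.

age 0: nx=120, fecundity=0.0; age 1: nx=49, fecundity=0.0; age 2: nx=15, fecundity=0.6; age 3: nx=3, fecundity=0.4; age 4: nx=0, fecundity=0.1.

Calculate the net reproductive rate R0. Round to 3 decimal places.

0.085

lx = nx/n0 = nx/120: 1, 0.40833…, 0.125, 0.025, 0
lx·mx by age: 0, 0, 0.075, 0.01, 0
R0 = Σ lx·mx = 0.085… → 0.085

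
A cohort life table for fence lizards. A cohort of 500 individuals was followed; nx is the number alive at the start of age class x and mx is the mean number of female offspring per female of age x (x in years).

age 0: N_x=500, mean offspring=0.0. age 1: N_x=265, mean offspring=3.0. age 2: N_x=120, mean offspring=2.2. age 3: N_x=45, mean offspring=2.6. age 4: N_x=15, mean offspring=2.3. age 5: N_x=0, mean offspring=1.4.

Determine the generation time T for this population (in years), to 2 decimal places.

1.50

lx = nx/n0 = nx/500: 1, 0.53, 0.24, 0.09, 0.03, 0
lx·mx: 0, 1.59, 0.528, 0.234, 0.069, 0 → R0 = 2.421
x·lx·mx: 0, 1.59, 1.056, 0.702, 0.276, 0 → Σ = 3.624
T = 3.624 / 2.421 = 1.496902… → 1.50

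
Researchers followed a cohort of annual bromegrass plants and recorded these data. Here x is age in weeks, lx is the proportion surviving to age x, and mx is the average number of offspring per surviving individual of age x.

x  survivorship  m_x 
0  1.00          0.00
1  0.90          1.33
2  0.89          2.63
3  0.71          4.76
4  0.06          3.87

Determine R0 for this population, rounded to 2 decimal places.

lx·mx by age: 0, 1.197, 2.3407, 3.3796, 0.2322
R0 = Σ lx·mx = 7.1495 → 7.15

7.15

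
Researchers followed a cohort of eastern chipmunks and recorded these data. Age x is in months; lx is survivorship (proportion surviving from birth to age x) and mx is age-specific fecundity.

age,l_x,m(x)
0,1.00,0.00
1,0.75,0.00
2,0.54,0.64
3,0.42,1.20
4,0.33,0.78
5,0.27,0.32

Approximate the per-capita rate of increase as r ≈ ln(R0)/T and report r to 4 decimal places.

R0 = Σ lx·mx = 0 + 0 + 0.3456 + 0.504 + 0.2574 + 0.0864 = 1.1934
Σ x·lx·mx = 3.6648; T = 3.6648/1.1934 = 3.07089…
r ≈ ln(R0)/T = ln(1.1934)/3.07089… = 0.057575… → 0.0576

0.0576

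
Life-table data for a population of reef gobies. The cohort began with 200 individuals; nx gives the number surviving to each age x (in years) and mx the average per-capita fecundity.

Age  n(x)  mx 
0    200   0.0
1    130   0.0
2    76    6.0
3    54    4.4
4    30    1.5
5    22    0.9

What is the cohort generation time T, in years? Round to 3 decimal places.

lx = nx/n0 = nx/200: 1, 0.65, 0.38, 0.27, 0.15, 0.11
lx·mx: 0, 0, 2.28, 1.188, 0.225, 0.099 → R0 = 3.792
x·lx·mx: 0, 0, 4.56, 3.564, 0.9, 0.495 → Σ = 9.519
T = 9.519 / 3.792 = 2.510285… → 2.510

2.510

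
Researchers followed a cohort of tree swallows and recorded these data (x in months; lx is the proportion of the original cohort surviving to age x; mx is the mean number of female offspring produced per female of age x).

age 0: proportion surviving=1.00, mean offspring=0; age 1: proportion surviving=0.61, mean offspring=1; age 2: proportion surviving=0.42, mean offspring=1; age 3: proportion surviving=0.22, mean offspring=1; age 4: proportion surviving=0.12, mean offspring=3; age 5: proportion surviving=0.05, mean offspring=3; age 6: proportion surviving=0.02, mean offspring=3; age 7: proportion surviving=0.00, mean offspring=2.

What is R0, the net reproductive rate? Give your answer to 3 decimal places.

lx·mx by age: 0, 0.61, 0.42, 0.22, 0.36, 0.15, 0.06, 0
R0 = Σ lx·mx = 1.82 → 1.820

1.820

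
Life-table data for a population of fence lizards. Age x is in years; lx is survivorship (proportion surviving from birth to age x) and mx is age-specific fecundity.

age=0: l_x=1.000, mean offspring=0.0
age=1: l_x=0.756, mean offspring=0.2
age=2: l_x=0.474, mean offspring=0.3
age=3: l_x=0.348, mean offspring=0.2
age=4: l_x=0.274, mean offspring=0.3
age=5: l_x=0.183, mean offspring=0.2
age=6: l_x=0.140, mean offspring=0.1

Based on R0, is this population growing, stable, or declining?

R0 = Σ lx·mx = 0 + 0.1512 + 0.1422 + 0.0696 + 0.0822 + 0.0366 + 0.014 = 0.4958
R0 < 1, so the population is declining.

declining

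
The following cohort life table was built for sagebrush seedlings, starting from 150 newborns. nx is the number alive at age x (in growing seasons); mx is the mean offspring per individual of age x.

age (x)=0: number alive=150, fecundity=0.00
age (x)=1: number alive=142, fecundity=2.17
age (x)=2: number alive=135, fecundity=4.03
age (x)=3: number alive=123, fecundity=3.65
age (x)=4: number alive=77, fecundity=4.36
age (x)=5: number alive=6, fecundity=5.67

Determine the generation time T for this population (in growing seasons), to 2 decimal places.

2.55

lx = nx/n0 = nx/150: 1, 0.94667…, 0.9, 0.82, 0.51333…, 0.04
lx·mx: 0, 2.054267…, 3.627, 2.993, 2.238133…, 0.2268 → R0 = 11.1392…
x·lx·mx: 0, 2.054267…, 7.254, 8.979, 8.952533…, 1.134 → Σ = 28.3738…
T = 28.3738… / 11.1392… = 2.547203… → 2.55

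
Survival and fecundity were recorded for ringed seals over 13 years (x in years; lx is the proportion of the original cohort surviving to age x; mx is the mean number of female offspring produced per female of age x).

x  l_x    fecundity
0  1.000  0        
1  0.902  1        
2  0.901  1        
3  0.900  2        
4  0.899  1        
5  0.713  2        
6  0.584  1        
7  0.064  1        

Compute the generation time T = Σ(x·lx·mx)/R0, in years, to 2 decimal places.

3.46

lx·mx: 0, 0.902, 0.901, 1.8, 0.899, 1.426, 0.584, 0.064 → R0 = 6.576
x·lx·mx: 0, 0.902, 1.802, 5.4, 3.596, 7.13, 3.504, 0.448 → Σ = 22.782
T = 22.782 / 6.576 = 3.464416… → 3.46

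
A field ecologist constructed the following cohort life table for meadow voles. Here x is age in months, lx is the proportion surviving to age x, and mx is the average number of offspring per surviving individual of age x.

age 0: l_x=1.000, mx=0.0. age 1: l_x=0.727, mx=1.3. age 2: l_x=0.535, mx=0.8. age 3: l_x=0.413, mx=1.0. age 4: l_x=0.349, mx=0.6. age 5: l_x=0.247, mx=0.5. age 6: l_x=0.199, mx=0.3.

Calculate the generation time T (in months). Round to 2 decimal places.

2.23

lx·mx: 0, 0.9451, 0.428, 0.413, 0.2094, 0.1235, 0.0597 → R0 = 2.1787
x·lx·mx: 0, 0.9451, 0.856, 1.239, 0.8376, 0.6175, 0.3582 → Σ = 4.8534
T = 4.8534 / 2.1787 = 2.227659… → 2.23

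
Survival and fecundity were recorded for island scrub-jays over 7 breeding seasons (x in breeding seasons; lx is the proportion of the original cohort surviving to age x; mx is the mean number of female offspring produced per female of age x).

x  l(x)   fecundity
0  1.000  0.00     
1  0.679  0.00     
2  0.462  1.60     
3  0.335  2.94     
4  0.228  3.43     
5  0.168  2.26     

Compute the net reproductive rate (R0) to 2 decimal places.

lx·mx by age: 0, 0, 0.7392, 0.9849, 0.78204, 0.37968
R0 = Σ lx·mx = 2.88582 → 2.89

2.89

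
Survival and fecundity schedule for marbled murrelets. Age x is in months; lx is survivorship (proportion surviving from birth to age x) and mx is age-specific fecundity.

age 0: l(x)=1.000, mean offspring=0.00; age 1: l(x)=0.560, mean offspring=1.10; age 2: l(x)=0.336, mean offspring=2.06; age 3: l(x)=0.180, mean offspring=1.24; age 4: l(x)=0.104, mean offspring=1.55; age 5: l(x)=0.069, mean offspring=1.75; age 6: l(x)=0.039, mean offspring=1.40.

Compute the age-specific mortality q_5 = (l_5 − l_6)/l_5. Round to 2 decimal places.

0.43

q_5 = (l_5 − l_6) / l_5 = (0.069 − 0.039) / 0.069
     = 0.03 / 0.069 = 0.434783… → 0.43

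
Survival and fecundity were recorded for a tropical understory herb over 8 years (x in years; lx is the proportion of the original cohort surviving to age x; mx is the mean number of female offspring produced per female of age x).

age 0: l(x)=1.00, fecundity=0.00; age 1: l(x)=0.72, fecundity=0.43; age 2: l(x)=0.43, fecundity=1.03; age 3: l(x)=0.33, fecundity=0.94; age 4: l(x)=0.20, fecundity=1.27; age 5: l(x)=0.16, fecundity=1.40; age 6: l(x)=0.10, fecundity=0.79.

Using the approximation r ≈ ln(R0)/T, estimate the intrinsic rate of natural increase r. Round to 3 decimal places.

R0 = Σ lx·mx = 0 + 0.3096 + 0.4429 + 0.3102 + 0.254 + 0.224 + 0.079 = 1.6197
Σ x·lx·mx = 4.736; T = 4.736/1.6197 = 2.924…
r ≈ ln(R0)/T = ln(1.6197)/2.924… = 0.16493… → 0.165

0.165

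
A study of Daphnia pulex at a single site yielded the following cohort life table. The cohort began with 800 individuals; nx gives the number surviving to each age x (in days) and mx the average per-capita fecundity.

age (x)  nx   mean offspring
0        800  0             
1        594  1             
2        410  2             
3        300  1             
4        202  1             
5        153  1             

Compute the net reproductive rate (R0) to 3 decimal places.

2.586

lx = nx/n0 = nx/800: 1, 0.7425, 0.5125, 0.375, 0.2525, 0.19125
lx·mx by age: 0, 0.7425, 1.025, 0.375, 0.2525, 0.19125
R0 = Σ lx·mx = 2.58625 → 2.586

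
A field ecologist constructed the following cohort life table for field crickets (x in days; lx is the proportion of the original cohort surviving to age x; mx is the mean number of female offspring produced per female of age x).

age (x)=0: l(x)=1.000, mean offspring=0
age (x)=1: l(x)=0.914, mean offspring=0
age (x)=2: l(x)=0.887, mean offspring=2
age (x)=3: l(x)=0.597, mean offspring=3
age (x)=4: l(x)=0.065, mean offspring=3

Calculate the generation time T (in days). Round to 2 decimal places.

2.58

lx·mx: 0, 0, 1.774, 1.791, 0.195 → R0 = 3.76
x·lx·mx: 0, 0, 3.548, 5.373, 0.78 → Σ = 9.701
T = 9.701 / 3.76 = 2.580053… → 2.58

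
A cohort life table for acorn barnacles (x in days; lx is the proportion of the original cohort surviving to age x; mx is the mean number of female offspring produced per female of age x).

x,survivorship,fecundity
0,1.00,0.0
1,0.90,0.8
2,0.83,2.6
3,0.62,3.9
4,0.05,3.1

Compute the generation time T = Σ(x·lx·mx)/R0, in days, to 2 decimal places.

lx·mx: 0, 0.72, 2.158, 2.418, 0.155 → R0 = 5.451
x·lx·mx: 0, 0.72, 4.316, 7.254, 0.62 → Σ = 12.91
T = 12.91 / 5.451 = 2.368373… → 2.37

2.37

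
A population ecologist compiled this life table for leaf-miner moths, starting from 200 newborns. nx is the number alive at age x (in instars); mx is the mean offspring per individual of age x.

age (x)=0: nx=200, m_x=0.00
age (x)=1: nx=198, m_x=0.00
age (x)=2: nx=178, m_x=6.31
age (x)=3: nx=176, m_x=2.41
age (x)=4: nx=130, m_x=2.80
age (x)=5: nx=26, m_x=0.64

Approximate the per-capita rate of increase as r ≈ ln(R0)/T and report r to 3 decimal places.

lx = nx/n0 = nx/200: 1, 0.99, 0.89, 0.88, 0.65, 0.13
R0 = Σ lx·mx = 0 + 0 + 5.6159 + 2.1208 + 1.82 + 0.0832 = 9.6399
Σ x·lx·mx = 25.2902; T = 25.2902/9.6399 = 2.62349…
r ≈ ln(R0)/T = ln(9.6399)/2.62349… = 0.8637… → 0.864

0.864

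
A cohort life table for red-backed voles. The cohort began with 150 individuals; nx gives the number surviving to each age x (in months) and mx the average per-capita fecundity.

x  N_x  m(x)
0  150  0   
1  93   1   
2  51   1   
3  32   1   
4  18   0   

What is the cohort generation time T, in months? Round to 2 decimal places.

1.65

lx = nx/n0 = nx/150: 1, 0.62, 0.34, 0.21333…, 0.12
lx·mx: 0, 0.62, 0.34, 0.213333…, 0 → R0 = 1.173333…
x·lx·mx: 0, 0.62, 0.68, 0.64…, 0 → Σ = 1.94…
T = 1.94… / 1.173333… = 1.653409… → 1.65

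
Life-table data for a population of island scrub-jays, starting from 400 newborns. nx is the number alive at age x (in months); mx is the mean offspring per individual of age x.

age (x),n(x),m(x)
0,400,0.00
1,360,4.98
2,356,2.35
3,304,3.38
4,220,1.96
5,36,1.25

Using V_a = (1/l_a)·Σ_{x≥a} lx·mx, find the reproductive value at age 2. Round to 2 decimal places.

lx = nx/n0 = nx/400: 1, 0.9, 0.89, 0.76, 0.55, 0.09
lx·mx for x ≥ 2: 2.0915, 2.5688, 1.078, 0.1125 → sum = 5.8508
V_2 = 5.8508 / l_2 = 5.8508 / 0.89 = 6.573933… → 6.57

6.57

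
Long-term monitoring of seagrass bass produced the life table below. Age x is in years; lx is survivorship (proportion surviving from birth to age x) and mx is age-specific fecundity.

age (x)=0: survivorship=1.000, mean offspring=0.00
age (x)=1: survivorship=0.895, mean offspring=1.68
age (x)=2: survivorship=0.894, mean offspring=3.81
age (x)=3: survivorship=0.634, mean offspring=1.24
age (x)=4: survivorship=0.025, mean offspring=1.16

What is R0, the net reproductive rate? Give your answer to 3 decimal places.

5.725

lx·mx by age: 0, 1.5036, 3.40614, 0.78616, 0.029
R0 = Σ lx·mx = 5.7249 → 5.725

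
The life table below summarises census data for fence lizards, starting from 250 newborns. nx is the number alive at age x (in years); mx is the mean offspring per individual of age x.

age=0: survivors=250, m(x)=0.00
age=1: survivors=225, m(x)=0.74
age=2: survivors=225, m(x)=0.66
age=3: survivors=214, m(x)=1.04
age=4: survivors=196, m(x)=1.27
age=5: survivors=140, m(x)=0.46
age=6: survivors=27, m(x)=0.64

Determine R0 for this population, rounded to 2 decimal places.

lx = nx/n0 = nx/250: 1, 0.9, 0.9, 0.856, 0.784, 0.56, 0.108
lx·mx by age: 0, 0.666, 0.594, 0.89024, 0.99568, 0.2576, 0.06912
R0 = Σ lx·mx = 3.47264 → 3.47

3.47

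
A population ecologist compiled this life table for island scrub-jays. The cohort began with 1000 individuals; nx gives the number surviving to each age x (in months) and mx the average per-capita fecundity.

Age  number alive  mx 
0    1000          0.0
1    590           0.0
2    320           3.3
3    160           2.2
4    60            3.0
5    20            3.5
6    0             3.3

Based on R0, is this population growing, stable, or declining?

growing

lx = nx/n0 = nx/1000: 1, 0.59, 0.32, 0.16, 0.06, 0.02, 0
R0 = Σ lx·mx = 0 + 0 + 1.056 + 0.352 + 0.18 + 0.07 + 0 = 1.658
R0 > 1, so the population is growing.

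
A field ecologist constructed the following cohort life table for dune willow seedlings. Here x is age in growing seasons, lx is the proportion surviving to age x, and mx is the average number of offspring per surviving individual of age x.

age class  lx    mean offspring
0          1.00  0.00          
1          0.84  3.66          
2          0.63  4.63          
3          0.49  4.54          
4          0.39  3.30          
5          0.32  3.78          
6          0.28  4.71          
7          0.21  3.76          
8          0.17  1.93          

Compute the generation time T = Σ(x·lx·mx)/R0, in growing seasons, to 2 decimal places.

3.26

lx·mx: 0, 3.0744, 2.9169, 2.2246, 1.287, 1.2096, 1.3188, 0.7896, 0.3281 → R0 = 13.149
x·lx·mx: 0, 3.0744, 5.8338, 6.6738, 5.148, 6.048, 7.9128, 5.5272, 2.6248 → Σ = 42.8428
T = 42.8428 / 13.149 = 3.258255… → 3.26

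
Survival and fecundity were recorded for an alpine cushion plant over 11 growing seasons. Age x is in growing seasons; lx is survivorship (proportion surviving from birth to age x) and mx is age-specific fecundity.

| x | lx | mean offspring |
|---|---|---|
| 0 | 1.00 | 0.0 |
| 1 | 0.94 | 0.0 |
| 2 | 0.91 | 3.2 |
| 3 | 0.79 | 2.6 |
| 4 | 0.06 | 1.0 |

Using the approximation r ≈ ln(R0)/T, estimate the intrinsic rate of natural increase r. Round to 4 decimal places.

R0 = Σ lx·mx = 0 + 0 + 2.912 + 2.054 + 0.06 = 5.026
Σ x·lx·mx = 12.226; T = 12.226/5.026 = 2.43255…
r ≈ ln(R0)/T = ln(5.026)/2.43255… = 0.663758… → 0.6638

0.6638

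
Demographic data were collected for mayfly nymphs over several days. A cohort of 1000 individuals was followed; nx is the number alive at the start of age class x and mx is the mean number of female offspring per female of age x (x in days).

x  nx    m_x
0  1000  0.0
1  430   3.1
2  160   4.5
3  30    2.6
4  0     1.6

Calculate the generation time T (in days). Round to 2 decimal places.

lx = nx/n0 = nx/1000: 1, 0.43, 0.16, 0.03, 0
lx·mx: 0, 1.333, 0.72, 0.078, 0 → R0 = 2.131
x·lx·mx: 0, 1.333, 1.44, 0.234, 0 → Σ = 3.007
T = 3.007 / 2.131 = 1.411075… → 1.41

1.41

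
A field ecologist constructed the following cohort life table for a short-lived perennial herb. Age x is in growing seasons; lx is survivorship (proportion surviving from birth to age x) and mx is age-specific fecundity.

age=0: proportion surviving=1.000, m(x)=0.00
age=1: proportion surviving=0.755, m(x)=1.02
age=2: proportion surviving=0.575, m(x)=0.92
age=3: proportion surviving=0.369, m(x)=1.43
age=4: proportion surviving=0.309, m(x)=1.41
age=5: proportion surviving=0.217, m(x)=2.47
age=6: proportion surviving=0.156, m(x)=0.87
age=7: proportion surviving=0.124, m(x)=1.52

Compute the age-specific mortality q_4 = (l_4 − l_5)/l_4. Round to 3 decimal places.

q_4 = (l_4 − l_5) / l_4 = (0.309 − 0.217) / 0.309
     = 0.092 / 0.309 = 0.297735… → 0.298

0.298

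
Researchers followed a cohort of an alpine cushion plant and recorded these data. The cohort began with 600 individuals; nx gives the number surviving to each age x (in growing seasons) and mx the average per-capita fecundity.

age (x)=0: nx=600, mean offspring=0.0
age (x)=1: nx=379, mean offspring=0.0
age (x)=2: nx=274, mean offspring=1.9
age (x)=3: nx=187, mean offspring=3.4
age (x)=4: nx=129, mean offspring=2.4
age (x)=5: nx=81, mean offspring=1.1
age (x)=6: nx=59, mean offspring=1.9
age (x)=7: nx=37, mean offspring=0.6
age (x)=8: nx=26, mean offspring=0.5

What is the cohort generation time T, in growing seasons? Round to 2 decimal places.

lx = nx/n0 = nx/600: 1, 0.63167…, 0.45667…, 0.31167…, 0.215, 0.135, 0.09833…, 0.06167…, 0.04333…
lx·mx: 0, 0, 0.867667…, 1.059667…, 0.516, 0.1485, 0.186833…, 0.037…, 0.021667… → R0 = 2.837333…
x·lx·mx: 0, 0, 1.735333…, 3.179…, 2.064, 0.7425, 1.121…, 0.259…, 0.173333… → Σ = 9.274167…
T = 9.274167… / 2.837333… = 3.268621… → 3.27

3.27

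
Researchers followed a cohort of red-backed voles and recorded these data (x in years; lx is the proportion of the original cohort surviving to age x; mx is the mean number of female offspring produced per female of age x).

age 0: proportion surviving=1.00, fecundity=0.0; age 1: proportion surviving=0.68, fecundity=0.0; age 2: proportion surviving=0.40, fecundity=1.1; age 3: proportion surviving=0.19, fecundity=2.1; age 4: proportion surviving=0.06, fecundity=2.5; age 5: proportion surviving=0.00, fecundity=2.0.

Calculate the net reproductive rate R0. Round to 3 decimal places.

lx·mx by age: 0, 0, 0.44, 0.399, 0.15, 0
R0 = Σ lx·mx = 0.989 → 0.989

0.989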